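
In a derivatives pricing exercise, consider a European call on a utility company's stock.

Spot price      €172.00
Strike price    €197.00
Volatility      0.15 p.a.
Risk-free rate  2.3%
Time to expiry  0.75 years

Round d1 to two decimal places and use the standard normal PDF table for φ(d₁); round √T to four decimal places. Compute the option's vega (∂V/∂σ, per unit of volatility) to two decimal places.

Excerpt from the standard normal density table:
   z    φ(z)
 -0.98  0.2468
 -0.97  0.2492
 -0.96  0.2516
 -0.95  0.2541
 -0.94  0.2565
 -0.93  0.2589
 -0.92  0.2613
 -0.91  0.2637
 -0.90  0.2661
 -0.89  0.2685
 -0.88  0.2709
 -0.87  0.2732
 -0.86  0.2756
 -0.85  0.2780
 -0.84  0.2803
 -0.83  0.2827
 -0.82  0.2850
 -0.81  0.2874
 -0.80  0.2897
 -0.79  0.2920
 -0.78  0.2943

41.41

σ√T = 0.15 × 0.8660 = 0.1299
d₁ = [ln(172/197) + (0.023 + ½·0.15²)·0.75] / (σ√T) = (-0.1357 + 0.0257) / 0.1299 = -0.8469 which rounds to -0.85
√T = √0.75 = 0.8660
φ(d₁) = φ(-0.85) = 0.2780
vega = S·φ(d₁)·√T = 172·0.2780·0.8660 = 41.4087
(The put has the same vega.)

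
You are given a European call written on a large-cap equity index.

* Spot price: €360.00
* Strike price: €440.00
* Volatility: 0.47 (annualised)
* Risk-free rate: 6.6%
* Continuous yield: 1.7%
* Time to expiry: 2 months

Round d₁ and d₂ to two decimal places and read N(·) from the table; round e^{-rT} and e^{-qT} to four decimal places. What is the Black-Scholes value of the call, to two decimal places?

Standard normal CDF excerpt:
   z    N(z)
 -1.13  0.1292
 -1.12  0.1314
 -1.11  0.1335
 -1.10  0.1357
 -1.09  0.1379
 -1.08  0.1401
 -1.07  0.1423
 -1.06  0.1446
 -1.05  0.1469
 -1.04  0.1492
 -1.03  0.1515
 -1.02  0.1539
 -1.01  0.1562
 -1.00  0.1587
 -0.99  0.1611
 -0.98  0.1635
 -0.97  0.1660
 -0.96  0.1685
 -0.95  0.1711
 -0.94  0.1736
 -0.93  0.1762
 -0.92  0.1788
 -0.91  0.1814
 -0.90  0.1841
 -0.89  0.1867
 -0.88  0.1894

€6.06

σ√T = 0.47 × 0.4082 = 0.1919
d₁ = [ln(360/440) + (0.066 − 0.017 + 0.47²/2)·0.1667] / 0.1919 = [-0.2007 + 0.0266] / 0.1919 = -0.9073 ⇒ -0.91
d₂ = d₁ − σ√T = -0.9073 − 0.1919 = -1.0992 ⇒ -1.10
e^(−qT) = e^(−0.017·0.1667) = 0.9972;  e^(−rT) = e^(−0.066·0.1667) = 0.9891
N(d₁) = N(-0.91) = 0.1814;  N(d₂) = N(-1.10) = 0.1357
C = 360·0.9972·0.1814 − 440·0.9891·0.1357 = 65.1211 − 59.0572 = 6.0640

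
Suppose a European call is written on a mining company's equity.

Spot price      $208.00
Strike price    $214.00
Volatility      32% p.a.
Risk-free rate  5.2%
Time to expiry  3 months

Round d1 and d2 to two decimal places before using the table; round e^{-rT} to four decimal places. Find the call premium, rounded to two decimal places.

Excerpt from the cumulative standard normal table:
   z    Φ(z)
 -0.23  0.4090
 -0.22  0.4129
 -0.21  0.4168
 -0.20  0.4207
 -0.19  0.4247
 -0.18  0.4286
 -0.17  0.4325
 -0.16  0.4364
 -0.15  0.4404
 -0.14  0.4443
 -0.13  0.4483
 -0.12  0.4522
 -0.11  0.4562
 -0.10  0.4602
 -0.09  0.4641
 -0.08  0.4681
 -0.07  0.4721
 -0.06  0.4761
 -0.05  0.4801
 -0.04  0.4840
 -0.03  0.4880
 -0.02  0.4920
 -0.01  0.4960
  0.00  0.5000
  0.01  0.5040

$11.80

T = 0.25;  σ√T = 0.1600
ln(S/K) + (r + σ²/2)T = ln(208/214) + (0.052 + 0.32²/2)·0.25 = -0.0284 + 0.0258 = -0.0026
d₁ = -0.0026 / 0.1600 = -0.0165 ⇒ -0.02
d₂ = d₁ − σ√T = -0.0165 − 0.1600 = -0.1765 ⇒ -0.18
exp(−rT) = exp(−0.052·0.25) = 0.9871
N(d₁) = N(-0.02) = 0.4920;  N(d₂) = N(-0.18) = 0.4286
C = 208·0.4920 − 214·0.9871·0.4286 = 102.3360 − 90.5372 = 11.7988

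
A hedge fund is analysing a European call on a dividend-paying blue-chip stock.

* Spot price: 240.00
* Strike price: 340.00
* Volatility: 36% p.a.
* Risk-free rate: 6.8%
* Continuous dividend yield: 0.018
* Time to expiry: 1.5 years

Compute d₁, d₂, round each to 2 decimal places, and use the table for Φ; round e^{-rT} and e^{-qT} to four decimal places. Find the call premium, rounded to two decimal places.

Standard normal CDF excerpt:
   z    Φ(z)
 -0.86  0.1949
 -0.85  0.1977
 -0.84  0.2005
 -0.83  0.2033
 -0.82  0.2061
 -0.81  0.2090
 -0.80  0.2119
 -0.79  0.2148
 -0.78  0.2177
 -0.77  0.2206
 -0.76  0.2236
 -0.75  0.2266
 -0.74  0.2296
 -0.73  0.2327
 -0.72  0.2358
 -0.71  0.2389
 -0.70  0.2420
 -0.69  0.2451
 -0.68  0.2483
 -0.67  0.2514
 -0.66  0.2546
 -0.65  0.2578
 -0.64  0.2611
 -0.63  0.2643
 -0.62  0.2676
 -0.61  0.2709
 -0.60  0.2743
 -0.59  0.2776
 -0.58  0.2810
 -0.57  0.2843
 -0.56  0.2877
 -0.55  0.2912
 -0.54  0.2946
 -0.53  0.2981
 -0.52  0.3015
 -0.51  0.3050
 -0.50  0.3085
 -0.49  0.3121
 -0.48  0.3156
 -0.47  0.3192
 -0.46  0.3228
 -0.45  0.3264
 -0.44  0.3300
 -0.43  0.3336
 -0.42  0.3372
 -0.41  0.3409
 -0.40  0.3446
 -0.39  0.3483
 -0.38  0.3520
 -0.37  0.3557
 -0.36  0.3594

18.95

σ√T = 0.36 × 1.2247 = 0.4409
d₁ = [ln(240/340) + (0.068 − 0.018 + ½·0.36²)·1.5] / (σ√T) = (-0.3483 + 0.1722) / 0.4409 = -0.3994 ≈ -0.40
d₂ = -0.3994 − 0.4409 = -0.8403 ≈ -0.84
e^(−qT) = e^(−0.018·1.5) = 0.9734;  e^(−rT) = e^(−0.068·1.5) = 0.9030
N(d₁) = N(-0.40) = 0.3446;  N(d₂) = N(-0.84) = 0.2005
C = 240·0.9734·0.3446 − 340·0.9030·0.2005 = 80.5041 − 61.5575 = 18.9466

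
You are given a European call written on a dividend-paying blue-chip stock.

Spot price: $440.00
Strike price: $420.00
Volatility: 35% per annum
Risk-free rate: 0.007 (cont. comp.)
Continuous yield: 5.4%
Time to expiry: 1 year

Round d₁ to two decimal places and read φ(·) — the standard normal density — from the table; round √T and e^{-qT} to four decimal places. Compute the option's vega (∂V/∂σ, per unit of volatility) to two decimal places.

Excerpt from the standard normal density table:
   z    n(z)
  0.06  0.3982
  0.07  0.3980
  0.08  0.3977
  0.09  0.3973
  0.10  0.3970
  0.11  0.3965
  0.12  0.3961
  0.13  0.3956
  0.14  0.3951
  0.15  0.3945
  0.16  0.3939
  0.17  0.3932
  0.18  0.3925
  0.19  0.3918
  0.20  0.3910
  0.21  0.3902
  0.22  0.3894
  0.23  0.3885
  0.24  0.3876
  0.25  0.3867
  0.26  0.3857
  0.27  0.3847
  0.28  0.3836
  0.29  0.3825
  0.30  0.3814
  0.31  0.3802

T = 1;  σ√T = 0.3500
d₁ = [ln(440/420) + (0.007 − 0.054 + ½·0.35²)·1] / (σ√T) = (0.0465 + 0.0142) / 0.3500 = 0.1736 → 0.17
√T = √1 = 1.0000
φ(d₁) = φ(0.17) = 0.3932
e^(−qT) = e^(−0.054·1) = 0.9474
vega = S·e^(−qT)·φ(d₁)·√T = 440·0.9474·0.3932·1.0000 = 163.9078

163.91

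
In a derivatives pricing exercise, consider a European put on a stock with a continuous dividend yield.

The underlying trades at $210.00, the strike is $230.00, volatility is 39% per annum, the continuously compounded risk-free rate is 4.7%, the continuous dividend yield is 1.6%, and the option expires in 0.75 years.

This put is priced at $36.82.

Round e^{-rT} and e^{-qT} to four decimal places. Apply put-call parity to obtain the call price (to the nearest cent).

exp(−qT) = exp(−0.016·0.75) = 0.9881;  exp(−rT) = exp(−0.047·0.75) = 0.9654
Put-call parity: C − P = S·e^(−qT) − K·e^(−rT) = 210·0.9881 − 230·0.9654 = 207.5010 − 222.0420 = -14.5410
C = P + (C − P) = 36.82 + (-14.5410) = 22.2790

$22.28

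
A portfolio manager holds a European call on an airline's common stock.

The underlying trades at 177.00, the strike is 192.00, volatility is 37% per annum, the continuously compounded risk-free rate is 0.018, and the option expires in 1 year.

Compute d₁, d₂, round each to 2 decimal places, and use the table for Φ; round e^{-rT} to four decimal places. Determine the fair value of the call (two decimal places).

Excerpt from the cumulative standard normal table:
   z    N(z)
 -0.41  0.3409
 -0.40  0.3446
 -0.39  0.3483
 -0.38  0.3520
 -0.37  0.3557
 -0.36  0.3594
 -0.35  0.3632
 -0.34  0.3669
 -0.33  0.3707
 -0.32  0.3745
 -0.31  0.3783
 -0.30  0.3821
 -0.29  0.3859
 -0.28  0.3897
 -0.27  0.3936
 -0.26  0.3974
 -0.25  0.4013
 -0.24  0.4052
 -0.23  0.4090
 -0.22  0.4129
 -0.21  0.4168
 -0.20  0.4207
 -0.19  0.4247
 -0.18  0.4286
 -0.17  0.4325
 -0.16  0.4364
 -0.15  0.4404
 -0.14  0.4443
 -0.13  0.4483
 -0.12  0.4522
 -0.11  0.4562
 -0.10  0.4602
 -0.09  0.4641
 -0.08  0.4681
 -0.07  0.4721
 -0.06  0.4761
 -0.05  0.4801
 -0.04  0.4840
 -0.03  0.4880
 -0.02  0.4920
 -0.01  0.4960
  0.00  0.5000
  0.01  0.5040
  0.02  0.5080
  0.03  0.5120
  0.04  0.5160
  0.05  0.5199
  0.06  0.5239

T = 1;  σ√T = 0.3700
d₁ = [ln(177/192) + (0.018 + ½·0.37²)·1] / (σ√T) = (-0.0813 + 0.0864) / 0.3700 = 0.0138 → 0.01
d₂ = 0.0138 − 0.3700 = -0.3562 → -0.36
e^(−rT) = e^(−0.018·1) = 0.9822
C = 177·N(0.01) − 192·0.9822·N(-0.36) = 177·0.5040 − 192·0.9822·0.3594 = 89.2080 − 67.7765 = 21.4315

21.43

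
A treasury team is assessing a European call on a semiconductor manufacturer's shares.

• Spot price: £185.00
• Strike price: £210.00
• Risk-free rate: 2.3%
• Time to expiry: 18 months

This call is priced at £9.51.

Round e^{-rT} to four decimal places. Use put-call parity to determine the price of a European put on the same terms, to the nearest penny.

£27.39

e^(−rT) = e^(−0.023·1.5) = 0.9661
Put-call parity: C − P = S − K·e^(−rT) = 185 − 210·0.9661 = 185 − 202.8810 = -17.8810
P = C − (C − P) = 9.51 − (-17.8810) = 27.3910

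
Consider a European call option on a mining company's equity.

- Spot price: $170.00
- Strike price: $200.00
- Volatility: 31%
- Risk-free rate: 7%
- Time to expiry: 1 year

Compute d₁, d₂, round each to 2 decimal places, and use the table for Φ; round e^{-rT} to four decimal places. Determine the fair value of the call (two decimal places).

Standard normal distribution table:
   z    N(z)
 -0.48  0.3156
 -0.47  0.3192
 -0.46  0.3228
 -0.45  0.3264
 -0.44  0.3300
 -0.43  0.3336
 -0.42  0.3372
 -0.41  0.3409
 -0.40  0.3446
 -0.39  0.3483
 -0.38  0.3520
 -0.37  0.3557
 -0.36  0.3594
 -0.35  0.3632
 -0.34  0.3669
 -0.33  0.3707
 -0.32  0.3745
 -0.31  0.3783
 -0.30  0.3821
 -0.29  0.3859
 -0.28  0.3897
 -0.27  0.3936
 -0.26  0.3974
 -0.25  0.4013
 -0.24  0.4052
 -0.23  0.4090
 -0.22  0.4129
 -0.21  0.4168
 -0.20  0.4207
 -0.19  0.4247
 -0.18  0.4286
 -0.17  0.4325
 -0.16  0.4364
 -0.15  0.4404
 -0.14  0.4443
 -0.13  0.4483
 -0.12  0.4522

$14.66

σ√T = 0.31 × 1.0000 = 0.3100
d₁ = [ln(170/200) + (0.07 + ½·0.31²)·1] / (σ√T) = (-0.1625 + 0.1181) / 0.3100 = -0.1434 ≈ -0.14
d₂ = -0.1434 − 0.3100 = -0.4534 ≈ -0.45
e^(−rT) = e^(−0.07·1) = 0.9324
C = 170·N(-0.14) − 200·0.9324·N(-0.45) = 170·0.4443 − 200·0.9324·0.3264 = 75.5310 − 60.8671 = 14.6639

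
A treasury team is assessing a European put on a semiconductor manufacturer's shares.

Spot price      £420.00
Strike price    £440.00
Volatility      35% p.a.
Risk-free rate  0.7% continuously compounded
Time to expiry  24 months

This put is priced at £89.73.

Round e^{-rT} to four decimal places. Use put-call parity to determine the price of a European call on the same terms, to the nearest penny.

e^(−rT) = e^(−0.007·2) = 0.9861
Put-call parity: C − P = S − K·e^(−rT) = 420 − 440·0.9861 = 420 − 433.8840 = -13.8840
C = P + (C − P) = 89.73 + (-13.8840) = 75.8460

£75.85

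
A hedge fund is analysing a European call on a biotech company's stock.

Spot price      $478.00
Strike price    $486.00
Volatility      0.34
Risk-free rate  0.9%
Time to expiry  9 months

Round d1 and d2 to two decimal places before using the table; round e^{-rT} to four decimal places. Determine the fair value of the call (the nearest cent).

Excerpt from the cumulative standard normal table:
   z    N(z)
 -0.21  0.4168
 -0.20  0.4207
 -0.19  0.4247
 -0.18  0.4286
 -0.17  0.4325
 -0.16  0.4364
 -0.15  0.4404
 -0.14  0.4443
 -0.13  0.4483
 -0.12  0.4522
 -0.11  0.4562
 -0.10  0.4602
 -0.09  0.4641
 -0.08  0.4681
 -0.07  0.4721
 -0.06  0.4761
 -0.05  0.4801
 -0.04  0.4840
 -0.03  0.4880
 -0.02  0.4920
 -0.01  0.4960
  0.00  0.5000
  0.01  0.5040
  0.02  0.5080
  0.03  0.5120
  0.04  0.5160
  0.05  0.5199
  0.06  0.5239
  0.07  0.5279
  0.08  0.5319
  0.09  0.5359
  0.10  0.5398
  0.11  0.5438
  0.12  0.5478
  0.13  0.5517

$53.03

T = 0.75;  σ√T = 0.2944
ln(S/K) + (r + σ²/2)T = ln(478/486) + (0.009 + 0.34²/2)·0.75 = -0.0166 + 0.0501 = 0.0335
d₁ = 0.0335 / 0.2944 = 0.1138 ⇒ 0.11
d₂ = d₁ − σ√T = 0.1138 − 0.2944 = -0.1807 ⇒ -0.18
exp(−rT) = exp(−0.009·0.75) = 0.9933
C = 478·N(0.11) − 486·0.9933·N(-0.18) = 478·0.5438 − 486·0.9933·0.4286 = 259.9364 − 206.9040 = 53.0324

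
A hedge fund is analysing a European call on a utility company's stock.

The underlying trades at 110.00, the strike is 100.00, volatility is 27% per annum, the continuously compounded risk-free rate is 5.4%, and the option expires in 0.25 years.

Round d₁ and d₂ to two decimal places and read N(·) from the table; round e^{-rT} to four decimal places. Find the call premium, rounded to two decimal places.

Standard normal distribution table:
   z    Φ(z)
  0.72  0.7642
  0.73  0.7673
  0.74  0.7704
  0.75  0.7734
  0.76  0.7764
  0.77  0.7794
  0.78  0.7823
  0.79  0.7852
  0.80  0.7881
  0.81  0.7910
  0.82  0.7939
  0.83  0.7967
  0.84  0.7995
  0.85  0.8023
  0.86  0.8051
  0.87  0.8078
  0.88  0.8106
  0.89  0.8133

σ√T = 0.27·√0.25 = 0.1350
ln(S/K) + (r + σ²/2)T = ln(110/100) + (0.054 + 0.27²/2)·0.25 = 0.0953 + 0.0226 = 0.1179
d₁ = 0.1179 / 0.1350 = 0.8735 → 0.87
d₂ = d₁ − σ√T = 0.8735 − 0.1350 = 0.7385 → 0.74
e^(−rT) = e^(−0.054·0.25) = 0.9866
C = 110·N(0.87) − 100·0.9866·N(0.74) = 110·0.8078 − 100·0.9866·0.7704 = 88.8580 − 76.0077 = 12.8503

12.85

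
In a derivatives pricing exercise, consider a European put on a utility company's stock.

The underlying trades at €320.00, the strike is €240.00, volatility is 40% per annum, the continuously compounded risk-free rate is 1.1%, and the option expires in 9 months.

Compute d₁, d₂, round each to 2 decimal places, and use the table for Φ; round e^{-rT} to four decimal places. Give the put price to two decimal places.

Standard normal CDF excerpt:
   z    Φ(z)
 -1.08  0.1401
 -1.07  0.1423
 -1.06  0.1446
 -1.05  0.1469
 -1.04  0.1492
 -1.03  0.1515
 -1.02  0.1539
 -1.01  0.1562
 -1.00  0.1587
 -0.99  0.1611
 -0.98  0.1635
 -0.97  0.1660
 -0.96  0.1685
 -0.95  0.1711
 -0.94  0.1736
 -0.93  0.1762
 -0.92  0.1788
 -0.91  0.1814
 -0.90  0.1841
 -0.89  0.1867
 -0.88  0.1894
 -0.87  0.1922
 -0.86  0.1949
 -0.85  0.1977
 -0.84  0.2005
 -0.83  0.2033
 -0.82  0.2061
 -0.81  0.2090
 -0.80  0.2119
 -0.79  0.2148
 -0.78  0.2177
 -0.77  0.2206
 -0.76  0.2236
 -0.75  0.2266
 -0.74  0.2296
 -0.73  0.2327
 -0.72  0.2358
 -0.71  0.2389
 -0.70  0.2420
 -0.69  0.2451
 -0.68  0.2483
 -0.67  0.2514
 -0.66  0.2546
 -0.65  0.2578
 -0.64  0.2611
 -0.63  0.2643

σ√T = 0.4·√0.75 = 0.3464
ln(S/K) + (r + σ²/2)T = ln(320/240) + (0.011 + 0.4²/2)·0.75 = 0.2877 + 0.0683 = 0.3559
d₁ = 0.3559 / 0.3464 = 1.0275 which rounds to 1.03
d₂ = d₁ − σ√T = 1.0275 − 0.3464 = 0.6811 which rounds to 0.68
e^(−rT) = e^(−0.011·0.75) = 0.9918
P = 240·0.9918·N(-0.68) − 320·N(-1.03) = 240·0.9918·0.2483 − 320·0.1515 = 59.1033 − 48.4800 = 10.6233

€10.62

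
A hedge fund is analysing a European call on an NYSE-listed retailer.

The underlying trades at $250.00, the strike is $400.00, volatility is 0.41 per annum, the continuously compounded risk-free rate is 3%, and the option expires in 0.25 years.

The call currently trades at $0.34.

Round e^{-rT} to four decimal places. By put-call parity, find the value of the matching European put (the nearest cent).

exp(−rT) = exp(−0.03·0.25) = 0.9925
Put-call parity: C − P = S − K·e^(−rT) = 250 − 400·0.9925 = 250 − 397.0000 = -147.0000
P = C − (C − P) = 0.34 − (-147.0000) = 147.3400

$147.34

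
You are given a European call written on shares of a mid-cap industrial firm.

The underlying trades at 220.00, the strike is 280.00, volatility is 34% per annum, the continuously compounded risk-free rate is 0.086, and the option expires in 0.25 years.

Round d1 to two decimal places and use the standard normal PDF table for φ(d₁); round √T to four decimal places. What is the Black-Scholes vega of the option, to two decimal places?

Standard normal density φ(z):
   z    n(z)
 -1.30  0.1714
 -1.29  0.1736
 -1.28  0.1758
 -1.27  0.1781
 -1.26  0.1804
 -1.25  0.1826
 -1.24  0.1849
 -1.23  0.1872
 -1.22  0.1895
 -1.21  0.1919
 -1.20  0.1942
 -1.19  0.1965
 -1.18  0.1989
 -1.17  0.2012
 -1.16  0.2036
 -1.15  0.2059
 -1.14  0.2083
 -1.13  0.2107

T = 0.25;  σ√T = 0.1700
ln(S/K) + (r + σ²/2)T = ln(220/280) + (0.086 + 0.34²/2)·0.25 = -0.2412 + 0.0360 = -0.2052
d₁ = -0.2052 / 0.1700 = -1.2071 ⇒ -1.21
√T = √0.25 = 0.5000
φ(d₁) = φ(-1.21) = 0.1919
vega = S·φ(d₁)·√T = 220·0.1919·0.5000 = 21.1090

21.11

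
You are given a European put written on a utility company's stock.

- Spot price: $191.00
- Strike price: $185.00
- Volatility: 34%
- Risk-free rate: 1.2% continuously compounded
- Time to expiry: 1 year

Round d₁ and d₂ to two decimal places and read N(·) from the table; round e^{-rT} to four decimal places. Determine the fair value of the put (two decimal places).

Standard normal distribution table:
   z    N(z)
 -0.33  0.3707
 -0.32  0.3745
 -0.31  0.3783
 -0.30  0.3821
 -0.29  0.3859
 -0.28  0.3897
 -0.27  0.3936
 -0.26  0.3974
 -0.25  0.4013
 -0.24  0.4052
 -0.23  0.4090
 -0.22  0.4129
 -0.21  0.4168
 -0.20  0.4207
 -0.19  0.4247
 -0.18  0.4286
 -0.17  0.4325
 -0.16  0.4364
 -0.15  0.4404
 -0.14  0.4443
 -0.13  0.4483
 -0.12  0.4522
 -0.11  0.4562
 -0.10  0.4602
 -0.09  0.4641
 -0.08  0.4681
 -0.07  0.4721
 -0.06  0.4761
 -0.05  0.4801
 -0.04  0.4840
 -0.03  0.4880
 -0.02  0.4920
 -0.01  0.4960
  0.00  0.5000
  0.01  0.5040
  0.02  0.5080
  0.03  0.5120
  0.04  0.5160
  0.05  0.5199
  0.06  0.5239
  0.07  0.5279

T = 1;  σ√T = 0.3400
d₁ = [ln(191/185) + (0.012 + ½·0.34²)·1] / (σ√T) = (0.0319 + 0.0698) / 0.3400 = 0.2992 which rounds to 0.30
d₂ = 0.2992 − 0.3400 = -0.0408 which rounds to -0.04
exp(−rT) = exp(−0.012·1) = 0.9881
N(−d₂) = N(0.04) = 0.5160;  N(−d₁) = N(-0.30) = 0.3821
P = 185·0.9881·0.5160 − 191·0.3821 = 94.3240 − 72.9811 = 21.3429

$21.34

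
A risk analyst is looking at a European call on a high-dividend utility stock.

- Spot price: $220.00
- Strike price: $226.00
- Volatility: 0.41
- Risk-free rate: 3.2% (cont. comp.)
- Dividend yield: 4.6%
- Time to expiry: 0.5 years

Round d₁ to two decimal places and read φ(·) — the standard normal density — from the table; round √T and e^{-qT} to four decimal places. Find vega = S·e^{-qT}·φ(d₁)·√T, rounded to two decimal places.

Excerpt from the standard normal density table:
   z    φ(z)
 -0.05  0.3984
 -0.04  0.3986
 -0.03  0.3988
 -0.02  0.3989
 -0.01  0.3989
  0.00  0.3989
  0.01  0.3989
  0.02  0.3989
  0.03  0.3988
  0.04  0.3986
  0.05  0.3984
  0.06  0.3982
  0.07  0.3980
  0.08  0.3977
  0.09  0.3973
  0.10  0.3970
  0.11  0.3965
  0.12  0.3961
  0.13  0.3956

60.63

T = 0.5;  σ√T = 0.2899
d₁ = [ln(220/226) + (0.032 − 0.046 + 0.41²/2)·0.5] / 0.2899 = [-0.0269 + 0.0350] / 0.2899 = 0.0280 ≈ 0.03
√T = √0.5 = 0.7071
φ(d₁) = φ(0.03) = 0.3988
e^(−qT) = e^(−0.046·0.5) = 0.9773
vega = S·e^(−qT)·φ(d₁)·√T = 220·0.9773·0.3988·0.7071 = 60.6299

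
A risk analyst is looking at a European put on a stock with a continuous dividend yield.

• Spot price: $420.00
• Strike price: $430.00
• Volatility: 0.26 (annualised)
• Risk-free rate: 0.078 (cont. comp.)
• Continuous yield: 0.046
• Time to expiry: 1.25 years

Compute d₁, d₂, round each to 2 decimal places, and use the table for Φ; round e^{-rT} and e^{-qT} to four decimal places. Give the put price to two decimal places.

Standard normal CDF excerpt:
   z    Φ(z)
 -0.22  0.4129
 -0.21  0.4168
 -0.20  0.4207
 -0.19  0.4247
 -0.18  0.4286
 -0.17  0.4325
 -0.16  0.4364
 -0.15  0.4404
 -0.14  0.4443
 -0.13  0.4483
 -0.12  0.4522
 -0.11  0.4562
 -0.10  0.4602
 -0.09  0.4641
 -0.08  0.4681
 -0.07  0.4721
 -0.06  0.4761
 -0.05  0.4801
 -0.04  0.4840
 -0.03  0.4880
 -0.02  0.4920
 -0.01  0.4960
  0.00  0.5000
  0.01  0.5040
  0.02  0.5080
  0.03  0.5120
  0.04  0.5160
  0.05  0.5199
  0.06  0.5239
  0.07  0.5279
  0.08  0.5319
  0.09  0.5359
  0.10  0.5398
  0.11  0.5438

T = 1.25;  σ√T = 0.2907
d₁ = [ln(420/430) + (0.078 − 0.046 + 0.26²/2)·1.25] / 0.2907 = [-0.0235 + 0.0822] / 0.2907 = 0.2020 ⇒ 0.20
d₂ = d₁ − σ√T = 0.2020 − 0.2907 = -0.0887 ⇒ -0.09
exp(−qT) = exp(−0.046·1.25) = 0.9441;  exp(−rT) = exp(−0.078·1.25) = 0.9071
N(−d₂) = N(0.09) = 0.5359;  N(−d₁) = N(-0.20) = 0.4207
P = 430·0.9071·0.5359 − 420·0.9441·0.4207 = 209.0294 − 166.8168 = 42.2126

$42.21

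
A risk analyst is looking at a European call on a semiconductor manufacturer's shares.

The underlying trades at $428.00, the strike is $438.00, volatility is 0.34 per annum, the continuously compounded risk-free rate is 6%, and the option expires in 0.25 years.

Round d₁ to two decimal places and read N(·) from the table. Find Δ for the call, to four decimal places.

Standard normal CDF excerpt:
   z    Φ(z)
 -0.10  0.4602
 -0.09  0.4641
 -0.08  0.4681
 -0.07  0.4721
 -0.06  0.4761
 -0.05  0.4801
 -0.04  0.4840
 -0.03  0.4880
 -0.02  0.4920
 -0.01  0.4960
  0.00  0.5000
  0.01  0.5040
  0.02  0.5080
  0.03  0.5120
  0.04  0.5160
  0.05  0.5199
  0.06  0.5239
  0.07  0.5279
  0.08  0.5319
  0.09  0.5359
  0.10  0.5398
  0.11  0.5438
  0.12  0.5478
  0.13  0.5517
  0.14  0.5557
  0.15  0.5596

0.5160

σ√T = 0.34·√0.25 = 0.1700
d₁ = [ln(428/438) + (0.06 + 0.34²/2)·0.25] / 0.1700 = [-0.0231 + 0.0295] / 0.1700 = 0.0374 ≈ 0.04
N(d₁) = N(0.04) = 0.5160
Δ_call = N(d₁) = 0.5160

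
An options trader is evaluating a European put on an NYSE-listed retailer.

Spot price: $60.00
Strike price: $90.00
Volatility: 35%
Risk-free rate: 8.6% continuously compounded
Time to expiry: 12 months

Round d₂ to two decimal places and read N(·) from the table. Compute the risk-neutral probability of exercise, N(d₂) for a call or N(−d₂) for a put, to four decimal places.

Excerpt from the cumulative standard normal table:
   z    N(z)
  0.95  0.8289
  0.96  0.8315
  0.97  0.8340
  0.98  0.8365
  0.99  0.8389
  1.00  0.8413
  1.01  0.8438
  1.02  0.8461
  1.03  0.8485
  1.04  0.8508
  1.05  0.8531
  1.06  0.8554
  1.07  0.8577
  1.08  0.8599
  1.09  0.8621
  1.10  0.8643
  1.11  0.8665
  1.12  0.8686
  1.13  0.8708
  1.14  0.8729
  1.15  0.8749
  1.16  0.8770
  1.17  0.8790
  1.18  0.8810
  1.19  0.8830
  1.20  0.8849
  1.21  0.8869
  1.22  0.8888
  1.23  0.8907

0.8621

σ√T = 0.35 × 1.0000 = 0.3500
d₁ = [ln(60/90) + (0.086 + ½·0.35²)·1] / (σ√T) = (-0.4055 + 0.1472) / 0.3500 = -0.7378 which rounds to -0.74
d₂ = -0.7378 − 0.3500 = -1.0878 which rounds to -1.09
Risk-neutral Pr[S_T < K] = N(−d₂) = N(1.09) = 0.8621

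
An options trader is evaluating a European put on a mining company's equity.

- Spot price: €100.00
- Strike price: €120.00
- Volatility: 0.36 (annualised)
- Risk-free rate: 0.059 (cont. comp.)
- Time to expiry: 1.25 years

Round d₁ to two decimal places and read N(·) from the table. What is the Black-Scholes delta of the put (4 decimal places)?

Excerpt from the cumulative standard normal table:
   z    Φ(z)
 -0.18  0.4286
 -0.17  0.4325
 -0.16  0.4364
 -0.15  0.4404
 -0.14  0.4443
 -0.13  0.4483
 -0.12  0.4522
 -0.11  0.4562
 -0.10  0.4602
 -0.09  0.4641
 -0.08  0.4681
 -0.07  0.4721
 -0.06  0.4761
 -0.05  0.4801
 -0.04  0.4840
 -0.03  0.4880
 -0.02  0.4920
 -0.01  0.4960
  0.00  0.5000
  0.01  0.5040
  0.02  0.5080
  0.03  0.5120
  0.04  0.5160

T = 1.25;  σ√T = 0.4025
d₁ = [ln(100/120) + (0.059 + ½·0.36²)·1.25] / (σ√T) = (-0.1823 + 0.1547) / 0.4025 = -0.0685 ≈ -0.07
N(d₁) = N(-0.07) = 0.4721
Δ_put = N(d₁) − 1 = 0.4721 − 1 = -0.5279

-0.5279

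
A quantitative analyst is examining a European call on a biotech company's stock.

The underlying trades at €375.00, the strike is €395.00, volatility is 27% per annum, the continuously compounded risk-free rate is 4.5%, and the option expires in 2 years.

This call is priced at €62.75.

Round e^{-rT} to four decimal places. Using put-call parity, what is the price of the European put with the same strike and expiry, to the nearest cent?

exp(−rT) = exp(−0.045·2) = 0.9139
Put-call parity: C − P = S − K·e^(−rT) = 375 − 395·0.9139 = 375 − 360.9905 = 14.0095
P = C − (C − P) = 62.75 − (14.0095) = 48.7405

€48.74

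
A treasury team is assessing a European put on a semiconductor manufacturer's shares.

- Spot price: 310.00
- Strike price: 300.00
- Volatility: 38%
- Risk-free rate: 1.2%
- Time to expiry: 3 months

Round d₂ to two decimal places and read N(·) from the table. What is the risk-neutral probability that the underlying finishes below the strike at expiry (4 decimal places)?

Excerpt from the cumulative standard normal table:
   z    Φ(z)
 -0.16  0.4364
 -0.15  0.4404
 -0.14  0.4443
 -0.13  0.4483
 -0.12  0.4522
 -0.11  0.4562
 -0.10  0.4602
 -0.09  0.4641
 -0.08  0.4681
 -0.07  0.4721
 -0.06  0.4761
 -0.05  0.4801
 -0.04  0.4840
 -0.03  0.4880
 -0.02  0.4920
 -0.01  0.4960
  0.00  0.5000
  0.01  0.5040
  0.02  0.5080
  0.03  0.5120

0.4641

σ√T = 0.38·√0.25 = 0.1900
d₁ = [ln(310/300) + (0.012 + 0.38²/2)·0.25] / 0.1900 = [0.0328 + 0.0210] / 0.1900 = 0.2834 which rounds to 0.28
d₂ = d₁ − σ√T = 0.2834 − 0.1900 = 0.0934 which rounds to 0.09
Risk-neutral Pr[S_T < K] = N(−d₂) = N(-0.09) = 0.4641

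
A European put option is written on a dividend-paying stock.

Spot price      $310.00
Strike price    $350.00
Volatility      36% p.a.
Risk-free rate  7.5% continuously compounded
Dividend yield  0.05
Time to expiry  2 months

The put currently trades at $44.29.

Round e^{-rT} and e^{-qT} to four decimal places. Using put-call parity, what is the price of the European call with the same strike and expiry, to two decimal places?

e^(−qT) = e^(−0.05·0.1667) = 0.9917;  e^(−rT) = e^(−0.075·0.1667) = 0.9876
Put-call parity: C − P = S·e^(−qT) − K·e^(−rT) = 310·0.9917 − 350·0.9876 = 307.4270 − 345.6600 = -38.2330
C = P + (C − P) = 44.29 + (-38.2330) = 6.0570

$6.06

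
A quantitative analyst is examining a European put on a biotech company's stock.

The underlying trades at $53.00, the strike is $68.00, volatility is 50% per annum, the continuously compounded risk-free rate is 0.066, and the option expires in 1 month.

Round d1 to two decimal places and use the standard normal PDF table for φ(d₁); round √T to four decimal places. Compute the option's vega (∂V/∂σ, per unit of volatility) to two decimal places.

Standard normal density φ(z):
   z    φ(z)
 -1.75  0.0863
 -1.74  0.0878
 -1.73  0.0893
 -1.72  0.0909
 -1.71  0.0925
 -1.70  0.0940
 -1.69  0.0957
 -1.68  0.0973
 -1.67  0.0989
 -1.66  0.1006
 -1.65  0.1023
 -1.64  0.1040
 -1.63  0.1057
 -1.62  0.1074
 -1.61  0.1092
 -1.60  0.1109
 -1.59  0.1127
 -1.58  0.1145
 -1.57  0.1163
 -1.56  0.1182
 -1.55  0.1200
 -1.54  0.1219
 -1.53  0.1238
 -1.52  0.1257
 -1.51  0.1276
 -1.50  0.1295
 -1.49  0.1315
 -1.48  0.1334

σ√T = 0.5 × 0.2887 = 0.1443
ln(S/K) + (r + σ²/2)T = ln(53/68) + (0.066 + 0.5²/2)·0.08333 = -0.2492 + 0.0159 = -0.2333
d₁ = -0.2333 / 0.1443 = -1.6163 → -1.62
√T = √0.08333 = 0.2887
φ(d₁) = φ(-1.62) = 0.1074
vega = S·φ(d₁)·√T = 53·0.1074·0.2887 = 1.6433

1.64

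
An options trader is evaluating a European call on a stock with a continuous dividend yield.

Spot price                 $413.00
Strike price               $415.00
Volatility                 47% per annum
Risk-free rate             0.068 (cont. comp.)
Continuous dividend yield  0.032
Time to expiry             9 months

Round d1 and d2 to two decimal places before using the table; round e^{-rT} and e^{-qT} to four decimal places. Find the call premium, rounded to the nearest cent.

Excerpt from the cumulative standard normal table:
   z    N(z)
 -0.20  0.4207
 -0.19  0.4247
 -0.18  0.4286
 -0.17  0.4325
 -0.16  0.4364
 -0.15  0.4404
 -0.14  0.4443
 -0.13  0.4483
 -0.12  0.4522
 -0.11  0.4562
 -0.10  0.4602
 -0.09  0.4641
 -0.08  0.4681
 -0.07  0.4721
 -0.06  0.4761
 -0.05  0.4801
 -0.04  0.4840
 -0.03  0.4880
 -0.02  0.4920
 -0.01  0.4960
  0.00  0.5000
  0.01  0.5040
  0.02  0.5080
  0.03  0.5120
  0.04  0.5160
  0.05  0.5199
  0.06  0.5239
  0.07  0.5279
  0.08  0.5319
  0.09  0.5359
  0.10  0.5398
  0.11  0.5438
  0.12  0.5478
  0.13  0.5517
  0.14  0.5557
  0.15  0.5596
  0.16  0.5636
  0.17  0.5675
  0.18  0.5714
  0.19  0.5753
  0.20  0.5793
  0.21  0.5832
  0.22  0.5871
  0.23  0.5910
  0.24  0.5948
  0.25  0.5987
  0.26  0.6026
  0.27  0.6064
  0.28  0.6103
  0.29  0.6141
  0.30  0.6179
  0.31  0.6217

T = 0.75;  σ√T = 0.4070
d₁ = [ln(413/415) + (0.068 − 0.032 + ½·0.47²)·0.75] / (σ√T) = (-0.0048 + 0.1098) / 0.4070 = 0.2580 which rounds to 0.26
d₂ = 0.2580 − 0.4070 = -0.1491 which rounds to -0.15
exp(−qT) = exp(−0.032·0.75) = 0.9763;  exp(−rT) = exp(−0.068·0.75) = 0.9503
C = 413·0.9763·N(0.26) − 415·0.9503·N(-0.15) = 413·0.9763·0.6026 − 415·0.9503·0.4404 = 242.9755 − 173.6825 = 69.2930

$69.29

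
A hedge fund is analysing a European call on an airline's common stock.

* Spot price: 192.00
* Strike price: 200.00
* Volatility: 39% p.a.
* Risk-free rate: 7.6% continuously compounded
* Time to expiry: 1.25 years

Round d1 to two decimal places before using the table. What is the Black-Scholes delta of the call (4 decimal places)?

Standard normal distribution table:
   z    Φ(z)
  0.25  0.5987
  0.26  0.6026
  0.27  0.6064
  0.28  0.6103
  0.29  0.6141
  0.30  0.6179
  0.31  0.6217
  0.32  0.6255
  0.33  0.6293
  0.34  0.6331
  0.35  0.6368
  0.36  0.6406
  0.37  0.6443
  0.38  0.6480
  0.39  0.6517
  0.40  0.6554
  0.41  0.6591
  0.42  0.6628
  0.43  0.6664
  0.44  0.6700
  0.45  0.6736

0.6331

σ√T = 0.39·√1.25 = 0.4360
ln(S/K) + (r + σ²/2)T = ln(192/200) + (0.076 + 0.39²/2)·1.25 = -0.0408 + 0.1901 = 0.1492
d₁ = 0.1492 / 0.4360 = 0.3423 ⇒ 0.34
N(d₁) = N(0.34) = 0.6331
Δ_call = N(d₁) = 0.6331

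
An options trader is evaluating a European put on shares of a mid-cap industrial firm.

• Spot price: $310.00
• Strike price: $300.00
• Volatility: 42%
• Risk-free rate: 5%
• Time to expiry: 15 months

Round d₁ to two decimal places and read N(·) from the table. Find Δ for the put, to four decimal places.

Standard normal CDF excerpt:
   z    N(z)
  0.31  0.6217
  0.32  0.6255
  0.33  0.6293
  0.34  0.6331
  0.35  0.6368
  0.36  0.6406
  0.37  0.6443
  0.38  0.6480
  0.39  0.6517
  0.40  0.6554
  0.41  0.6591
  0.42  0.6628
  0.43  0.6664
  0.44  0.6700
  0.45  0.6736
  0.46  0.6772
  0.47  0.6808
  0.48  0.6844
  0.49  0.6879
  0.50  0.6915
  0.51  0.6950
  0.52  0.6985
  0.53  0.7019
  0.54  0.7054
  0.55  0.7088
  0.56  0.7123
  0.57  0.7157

-0.3300

σ√T = 0.42·√1.25 = 0.4696
d₁ = [ln(310/300) + (0.05 + 0.42²/2)·1.25] / 0.4696 = [0.0328 + 0.1727] / 0.4696 = 0.4377 ≈ 0.44
N(d₁) = N(0.44) = 0.6700
Δ_put = N(d₁) − 1 = 0.6700 − 1 = -0.3300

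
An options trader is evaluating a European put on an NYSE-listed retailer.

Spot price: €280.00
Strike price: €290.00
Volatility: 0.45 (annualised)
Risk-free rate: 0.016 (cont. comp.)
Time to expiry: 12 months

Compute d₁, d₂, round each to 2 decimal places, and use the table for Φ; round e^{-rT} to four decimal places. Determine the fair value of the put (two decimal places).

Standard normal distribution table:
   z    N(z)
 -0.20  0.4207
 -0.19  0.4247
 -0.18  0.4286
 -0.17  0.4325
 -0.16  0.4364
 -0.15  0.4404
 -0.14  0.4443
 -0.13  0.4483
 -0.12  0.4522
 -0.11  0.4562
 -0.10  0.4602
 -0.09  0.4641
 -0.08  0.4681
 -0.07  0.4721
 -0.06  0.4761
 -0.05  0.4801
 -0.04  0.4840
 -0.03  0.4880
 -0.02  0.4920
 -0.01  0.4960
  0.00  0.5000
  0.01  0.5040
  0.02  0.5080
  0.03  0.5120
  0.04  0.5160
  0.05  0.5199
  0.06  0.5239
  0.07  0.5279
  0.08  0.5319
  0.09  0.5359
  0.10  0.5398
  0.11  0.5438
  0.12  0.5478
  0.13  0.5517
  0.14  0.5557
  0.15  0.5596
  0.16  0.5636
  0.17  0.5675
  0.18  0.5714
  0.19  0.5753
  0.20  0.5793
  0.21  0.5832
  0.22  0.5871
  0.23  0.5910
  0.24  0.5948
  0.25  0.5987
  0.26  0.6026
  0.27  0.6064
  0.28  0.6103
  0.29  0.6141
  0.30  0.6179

€53.05

σ√T = 0.45·√1 = 0.4500
d₁ = [ln(280/290) + (0.016 + 0.45²/2)·1] / 0.4500 = [-0.0351 + 0.1173] / 0.4500 = 0.1826 ⇒ 0.18
d₂ = d₁ − σ√T = 0.1826 − 0.4500 = -0.2674 ⇒ -0.27
exp(−rT) = exp(−0.016·1) = 0.9841
N(−d₂) = N(0.27) = 0.6064;  N(−d₁) = N(-0.18) = 0.4286
P = 290·0.9841·0.6064 − 280·0.4286 = 173.0599 − 120.0080 = 53.0519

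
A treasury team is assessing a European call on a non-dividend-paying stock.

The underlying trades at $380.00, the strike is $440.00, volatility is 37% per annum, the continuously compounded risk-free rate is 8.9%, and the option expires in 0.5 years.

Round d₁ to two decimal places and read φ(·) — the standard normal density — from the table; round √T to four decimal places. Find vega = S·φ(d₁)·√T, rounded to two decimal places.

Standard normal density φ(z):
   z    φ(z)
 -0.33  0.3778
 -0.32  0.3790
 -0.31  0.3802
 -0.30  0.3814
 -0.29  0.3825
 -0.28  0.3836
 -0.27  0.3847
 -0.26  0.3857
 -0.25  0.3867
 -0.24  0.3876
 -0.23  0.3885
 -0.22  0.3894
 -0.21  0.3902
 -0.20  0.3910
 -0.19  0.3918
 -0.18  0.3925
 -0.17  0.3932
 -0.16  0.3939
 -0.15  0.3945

103.64

T = 0.5;  σ√T = 0.2616
d₁ = [ln(380/440) + (0.089 + 0.37²/2)·0.5] / 0.2616 = [-0.1466 + 0.0787] / 0.2616 = -0.2594 ≈ -0.26
√T = √0.5 = 0.7071
φ(d₁) = φ(-0.26) = 0.3857
vega = S·φ(d₁)·√T = 380·0.3857·0.7071 = 103.6368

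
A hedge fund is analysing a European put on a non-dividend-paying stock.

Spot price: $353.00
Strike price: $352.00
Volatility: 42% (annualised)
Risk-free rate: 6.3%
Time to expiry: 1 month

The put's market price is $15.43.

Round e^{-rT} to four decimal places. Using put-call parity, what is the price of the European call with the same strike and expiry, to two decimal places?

$18.26

exp(−rT) = exp(−0.063·0.08333) = 0.9948
Put-call parity: C − P = S − K·e^(−rT) = 353 − 352·0.9948 = 353 − 350.1696 = 2.8304
C = P + (C − P) = 15.43 + (2.8304) = 18.2604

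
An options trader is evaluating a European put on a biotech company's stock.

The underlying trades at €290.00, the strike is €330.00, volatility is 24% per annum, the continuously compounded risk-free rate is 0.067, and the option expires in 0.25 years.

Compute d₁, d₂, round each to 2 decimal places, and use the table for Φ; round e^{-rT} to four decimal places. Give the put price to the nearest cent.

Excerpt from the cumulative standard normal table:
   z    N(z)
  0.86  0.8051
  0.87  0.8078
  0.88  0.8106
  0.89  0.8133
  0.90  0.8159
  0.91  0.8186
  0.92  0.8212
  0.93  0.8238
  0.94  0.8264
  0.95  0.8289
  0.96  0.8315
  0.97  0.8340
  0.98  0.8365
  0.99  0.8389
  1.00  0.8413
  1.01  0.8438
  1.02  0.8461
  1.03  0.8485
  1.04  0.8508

€37.95

T = 0.25;  σ√T = 0.1200
d₁ = [ln(290/330) + (0.067 + 0.24²/2)·0.25] / 0.1200 = [-0.1292 + 0.0239] / 0.1200 = -0.8772 which rounds to -0.88
d₂ = d₁ − σ√T = -0.8772 − 0.1200 = -0.9972 which rounds to -1.00
e^(−rT) = e^(−0.067·0.25) = 0.9834
P = 330·0.9834·N(1.00) − 290·N(0.88) = 330·0.9834·0.8413 − 290·0.8106 = 273.0204 − 235.0740 = 37.9464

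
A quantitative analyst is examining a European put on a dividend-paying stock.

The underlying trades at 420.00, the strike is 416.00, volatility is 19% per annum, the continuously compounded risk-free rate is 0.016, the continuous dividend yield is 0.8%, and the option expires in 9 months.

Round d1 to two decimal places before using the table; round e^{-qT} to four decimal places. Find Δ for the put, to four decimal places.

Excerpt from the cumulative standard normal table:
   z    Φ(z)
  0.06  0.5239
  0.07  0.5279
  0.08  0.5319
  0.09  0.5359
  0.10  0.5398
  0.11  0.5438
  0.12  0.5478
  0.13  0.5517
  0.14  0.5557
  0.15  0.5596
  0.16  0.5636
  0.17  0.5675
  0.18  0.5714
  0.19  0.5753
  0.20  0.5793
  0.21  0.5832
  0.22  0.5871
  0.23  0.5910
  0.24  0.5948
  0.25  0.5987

T = 0.75;  σ√T = 0.1645
d₁ = [ln(420/416) + (0.016 − 0.008 + 0.19²/2)·0.75] / 0.1645 = [0.0096 + 0.0195] / 0.1645 = 0.1769 → 0.18
N(d₁) = N(0.18) = 0.5714
Δ_put = exp(−qT)·(N(d₁) − 1) = 0.9940·(0.5714 − 1) = -0.4260

-0.4260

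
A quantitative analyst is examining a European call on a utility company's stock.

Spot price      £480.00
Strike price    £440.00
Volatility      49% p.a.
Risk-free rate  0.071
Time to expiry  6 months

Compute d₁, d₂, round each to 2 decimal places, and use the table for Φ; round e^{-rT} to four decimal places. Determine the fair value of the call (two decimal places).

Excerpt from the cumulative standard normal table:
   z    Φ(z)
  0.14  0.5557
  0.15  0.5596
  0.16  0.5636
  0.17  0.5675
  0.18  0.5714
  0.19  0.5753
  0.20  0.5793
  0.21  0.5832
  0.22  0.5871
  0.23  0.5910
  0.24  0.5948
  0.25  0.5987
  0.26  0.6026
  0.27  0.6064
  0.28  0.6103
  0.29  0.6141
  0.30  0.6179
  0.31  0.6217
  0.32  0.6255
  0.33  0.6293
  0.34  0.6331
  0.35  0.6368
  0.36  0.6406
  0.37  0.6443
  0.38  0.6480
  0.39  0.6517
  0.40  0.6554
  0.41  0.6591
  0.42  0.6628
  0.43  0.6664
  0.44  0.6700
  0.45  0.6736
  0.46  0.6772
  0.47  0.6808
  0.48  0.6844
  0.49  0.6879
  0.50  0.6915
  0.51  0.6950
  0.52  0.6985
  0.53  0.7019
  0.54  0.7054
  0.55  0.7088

£94.27

σ√T = 0.49 × 0.7071 = 0.3465
d₁ = [ln(480/440) + (0.071 + ½·0.49²)·0.5] / (σ√T) = (0.0870 + 0.0955) / 0.3465 = 0.5268 ≈ 0.53
d₂ = 0.5268 − 0.3465 = 0.1803 ≈ 0.18
exp(−rT) = exp(−0.071·0.5) = 0.9651
C = 480·N(0.53) − 440·0.9651·N(0.18) = 480·0.7019 − 440·0.9651·0.5714 = 336.9120 − 242.6416 = 94.2704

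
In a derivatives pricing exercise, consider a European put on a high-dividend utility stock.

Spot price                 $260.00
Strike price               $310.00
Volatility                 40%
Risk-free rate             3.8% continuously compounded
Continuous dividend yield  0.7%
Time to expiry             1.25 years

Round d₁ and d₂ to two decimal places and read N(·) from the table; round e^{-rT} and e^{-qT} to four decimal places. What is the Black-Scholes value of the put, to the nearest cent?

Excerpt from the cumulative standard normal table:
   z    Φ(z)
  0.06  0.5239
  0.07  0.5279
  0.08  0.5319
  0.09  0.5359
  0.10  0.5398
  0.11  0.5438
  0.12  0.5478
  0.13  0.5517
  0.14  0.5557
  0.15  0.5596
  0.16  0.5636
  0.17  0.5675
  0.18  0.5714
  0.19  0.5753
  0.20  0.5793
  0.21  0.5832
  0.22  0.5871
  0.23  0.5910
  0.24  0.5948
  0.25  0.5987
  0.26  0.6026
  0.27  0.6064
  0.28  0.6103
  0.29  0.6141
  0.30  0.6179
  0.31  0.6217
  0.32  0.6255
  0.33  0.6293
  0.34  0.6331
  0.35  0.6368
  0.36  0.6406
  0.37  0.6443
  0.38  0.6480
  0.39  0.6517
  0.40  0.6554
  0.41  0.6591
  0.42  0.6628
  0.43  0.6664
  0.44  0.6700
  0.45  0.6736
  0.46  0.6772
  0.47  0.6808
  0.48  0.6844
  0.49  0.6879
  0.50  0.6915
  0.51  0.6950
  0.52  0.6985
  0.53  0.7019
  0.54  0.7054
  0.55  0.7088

σ√T = 0.4·√1.25 = 0.4472
d₁ = [ln(260/310) + (0.038 − 0.007 + 0.4²/2)·1.25] / 0.4472 = [-0.1759 + 0.1388] / 0.4472 = -0.0830 which rounds to -0.08
d₂ = d₁ − σ√T = -0.0830 − 0.4472 = -0.5303 which rounds to -0.53
e^(−qT) = e^(−0.007·1.25) = 0.9913;  e^(−rT) = e^(−0.038·1.25) = 0.9536
P = 310·0.9536·N(0.53) − 260·0.9913·N(0.08) = 310·0.9536·0.7019 − 260·0.9913·0.5319 = 207.4929 − 137.0908 = 70.4020

$70.40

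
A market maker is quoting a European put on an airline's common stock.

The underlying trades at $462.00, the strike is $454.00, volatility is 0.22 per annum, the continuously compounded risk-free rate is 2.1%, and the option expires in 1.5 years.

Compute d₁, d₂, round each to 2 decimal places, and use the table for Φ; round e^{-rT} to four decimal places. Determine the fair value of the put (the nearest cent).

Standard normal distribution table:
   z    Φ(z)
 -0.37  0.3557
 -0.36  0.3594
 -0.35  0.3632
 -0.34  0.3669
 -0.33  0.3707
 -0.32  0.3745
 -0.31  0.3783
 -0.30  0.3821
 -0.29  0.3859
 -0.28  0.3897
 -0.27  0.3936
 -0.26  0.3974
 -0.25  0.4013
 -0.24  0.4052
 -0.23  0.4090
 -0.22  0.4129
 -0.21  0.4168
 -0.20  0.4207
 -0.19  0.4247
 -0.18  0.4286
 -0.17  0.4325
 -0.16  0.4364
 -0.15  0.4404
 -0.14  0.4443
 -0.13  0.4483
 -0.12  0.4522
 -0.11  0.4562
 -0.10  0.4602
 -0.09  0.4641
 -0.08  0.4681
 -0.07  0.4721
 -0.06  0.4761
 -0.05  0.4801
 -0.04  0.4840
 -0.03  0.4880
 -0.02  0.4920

$38.19

T = 1.5;  σ√T = 0.2694
d₁ = [ln(462/454) + (0.021 + 0.22²/2)·1.5] / 0.2694 = [0.0175 + 0.0678] / 0.2694 = 0.3165 ≈ 0.32
d₂ = d₁ − σ√T = 0.3165 − 0.2694 = 0.0470 ≈ 0.05
e^(−rT) = e^(−0.021·1.5) = 0.9690
N(−d₂) = N(-0.05) = 0.4801;  N(−d₁) = N(-0.32) = 0.3745
P = 454·0.9690·0.4801 − 462·0.3745 = 211.2085 − 173.0190 = 38.1895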